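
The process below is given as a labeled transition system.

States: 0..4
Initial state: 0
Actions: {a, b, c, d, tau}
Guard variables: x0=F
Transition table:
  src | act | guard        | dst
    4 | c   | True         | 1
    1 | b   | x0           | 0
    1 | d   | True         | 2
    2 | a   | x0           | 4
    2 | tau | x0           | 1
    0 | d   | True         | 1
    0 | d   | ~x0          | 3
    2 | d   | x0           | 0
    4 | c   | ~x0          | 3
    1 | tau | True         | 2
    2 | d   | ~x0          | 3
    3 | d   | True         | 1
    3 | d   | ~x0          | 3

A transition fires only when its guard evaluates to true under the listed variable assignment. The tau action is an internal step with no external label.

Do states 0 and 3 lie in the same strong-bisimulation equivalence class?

Answer: BISIMILAR

Trace:
Compute ~ classes (split until stable):
  round 0: {{0,1,2,3,4}}
  round 1: {{0,2,3},{1},{4}}
  round 2: {{0,3},{1},{2},{4}}
4 equivalence class(es) (converged in 3)
0∈{0,3}, 3∈{0,3}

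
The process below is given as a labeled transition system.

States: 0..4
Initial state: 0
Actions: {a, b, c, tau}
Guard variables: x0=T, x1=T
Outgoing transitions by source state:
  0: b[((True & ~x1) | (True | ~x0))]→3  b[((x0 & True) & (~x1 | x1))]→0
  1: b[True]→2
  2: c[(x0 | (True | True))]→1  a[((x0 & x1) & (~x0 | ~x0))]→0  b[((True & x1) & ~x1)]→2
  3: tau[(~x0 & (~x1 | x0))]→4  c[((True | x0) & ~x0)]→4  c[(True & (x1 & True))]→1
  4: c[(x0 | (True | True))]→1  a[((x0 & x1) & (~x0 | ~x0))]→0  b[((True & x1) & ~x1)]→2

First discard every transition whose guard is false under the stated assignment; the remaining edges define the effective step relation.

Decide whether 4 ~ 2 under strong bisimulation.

Answer: BISIMILAR

Trace:
Compute ~ classes (split until stable):
  π0 = {{0,1,2,3,4}}
  π1 = {{0,1},{2,3,4}}
  π2 = {{0},{1},{2,3,4}}
stable after 3 split(s): 3 block(s)
4∈{2,3,4}, 2∈{2,3,4}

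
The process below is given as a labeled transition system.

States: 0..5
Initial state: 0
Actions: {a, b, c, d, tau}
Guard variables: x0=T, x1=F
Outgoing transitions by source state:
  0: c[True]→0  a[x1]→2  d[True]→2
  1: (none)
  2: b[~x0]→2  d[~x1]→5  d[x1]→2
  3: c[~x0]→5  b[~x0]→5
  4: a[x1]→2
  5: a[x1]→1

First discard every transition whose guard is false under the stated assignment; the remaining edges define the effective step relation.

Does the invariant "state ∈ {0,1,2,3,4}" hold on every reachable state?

Answer: INVARIANT VIOLATED at state 5

Trace:
Inv-set: {0,1,2,3,4}
Reachable = {0,2,5}
  0: ok
  2: ok
  5: outside
counterexample path to 5: d·d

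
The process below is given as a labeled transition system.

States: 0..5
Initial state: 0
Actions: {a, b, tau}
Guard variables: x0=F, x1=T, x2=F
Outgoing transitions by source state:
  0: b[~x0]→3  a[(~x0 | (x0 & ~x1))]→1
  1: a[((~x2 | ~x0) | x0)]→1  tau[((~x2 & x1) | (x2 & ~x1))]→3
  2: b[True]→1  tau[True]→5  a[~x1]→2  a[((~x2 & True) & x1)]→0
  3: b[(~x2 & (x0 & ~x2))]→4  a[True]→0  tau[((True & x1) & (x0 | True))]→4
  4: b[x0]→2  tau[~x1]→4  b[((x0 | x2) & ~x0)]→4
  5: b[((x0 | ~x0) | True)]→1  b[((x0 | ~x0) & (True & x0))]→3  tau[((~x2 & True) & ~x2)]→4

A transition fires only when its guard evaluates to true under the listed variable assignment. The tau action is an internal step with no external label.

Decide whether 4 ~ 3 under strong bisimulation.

Refine partition for ~:
  P[0] = {{0,1,2,3,4,5}}
  P[1] = {{0},{1,3},{2},{4},{5}}
  P[2] = {{0},{1},{2},{3},{4},{5}}
Fixed point at round 3; 6 class(es).
4∈{4}, 3∈{3}

Answer: NOT BISIMILAR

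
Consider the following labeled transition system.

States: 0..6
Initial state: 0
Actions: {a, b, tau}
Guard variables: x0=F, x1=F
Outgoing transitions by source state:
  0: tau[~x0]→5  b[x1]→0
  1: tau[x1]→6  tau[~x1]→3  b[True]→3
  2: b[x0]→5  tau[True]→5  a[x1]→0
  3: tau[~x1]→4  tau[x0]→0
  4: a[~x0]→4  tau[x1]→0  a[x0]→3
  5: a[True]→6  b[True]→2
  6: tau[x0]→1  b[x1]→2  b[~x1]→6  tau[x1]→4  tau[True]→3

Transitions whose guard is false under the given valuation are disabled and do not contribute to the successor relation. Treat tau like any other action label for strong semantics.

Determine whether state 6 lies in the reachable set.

10 transition(s) survive guard evaluation.
depth 0: {0}
depth 1: {5}  now seen {0,5}
depth 2: {2,6}  now seen {0,2,5,6}
depth 3: {3}  now seen {0,2,3,5,6}
depth 4: {4}  now seen {0,2,3,4,5,6}
R = {0,2,3,4,5,6}
witness 6: tau·a

Answer: REACHABLE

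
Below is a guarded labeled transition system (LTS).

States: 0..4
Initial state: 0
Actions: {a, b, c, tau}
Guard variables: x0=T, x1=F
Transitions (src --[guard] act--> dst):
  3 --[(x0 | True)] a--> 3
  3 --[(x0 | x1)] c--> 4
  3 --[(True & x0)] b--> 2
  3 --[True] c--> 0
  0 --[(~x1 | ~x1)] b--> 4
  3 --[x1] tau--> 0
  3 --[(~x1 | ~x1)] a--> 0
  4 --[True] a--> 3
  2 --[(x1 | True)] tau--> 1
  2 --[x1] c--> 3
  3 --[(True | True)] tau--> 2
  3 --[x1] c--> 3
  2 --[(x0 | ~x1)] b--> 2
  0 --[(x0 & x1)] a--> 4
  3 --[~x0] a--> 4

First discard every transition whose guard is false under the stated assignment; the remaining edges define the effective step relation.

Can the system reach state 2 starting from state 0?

10 transition(s) survive guard evaluation.
depth 0: {0}
depth 1: {4}  cumulative {0,4}
depth 2: {3}  cumulative {0,3,4}
depth 3: {2}  cumulative {0,2,3,4}
depth 4: {1}  cumulative {0,1,2,3,4}
R = {0,1,2,3,4}
witness 2: b·a·b

Answer: REACHABLE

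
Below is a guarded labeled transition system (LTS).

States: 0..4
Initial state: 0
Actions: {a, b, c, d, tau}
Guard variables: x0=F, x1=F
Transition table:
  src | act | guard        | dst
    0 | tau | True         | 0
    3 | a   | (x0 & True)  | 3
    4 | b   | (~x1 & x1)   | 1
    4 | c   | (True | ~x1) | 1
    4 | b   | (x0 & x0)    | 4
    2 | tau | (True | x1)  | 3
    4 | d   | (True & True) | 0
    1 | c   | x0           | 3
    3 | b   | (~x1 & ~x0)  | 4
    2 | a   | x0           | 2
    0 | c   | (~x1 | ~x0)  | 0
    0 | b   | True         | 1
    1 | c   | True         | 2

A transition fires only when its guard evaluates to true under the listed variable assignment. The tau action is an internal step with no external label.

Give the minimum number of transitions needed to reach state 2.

Answer: 2

Analysis:
BFS to 2:
  depth 0: {0}
  depth 1: {1}
  depth 2: {2}
first hit 2 at d=2 via b·c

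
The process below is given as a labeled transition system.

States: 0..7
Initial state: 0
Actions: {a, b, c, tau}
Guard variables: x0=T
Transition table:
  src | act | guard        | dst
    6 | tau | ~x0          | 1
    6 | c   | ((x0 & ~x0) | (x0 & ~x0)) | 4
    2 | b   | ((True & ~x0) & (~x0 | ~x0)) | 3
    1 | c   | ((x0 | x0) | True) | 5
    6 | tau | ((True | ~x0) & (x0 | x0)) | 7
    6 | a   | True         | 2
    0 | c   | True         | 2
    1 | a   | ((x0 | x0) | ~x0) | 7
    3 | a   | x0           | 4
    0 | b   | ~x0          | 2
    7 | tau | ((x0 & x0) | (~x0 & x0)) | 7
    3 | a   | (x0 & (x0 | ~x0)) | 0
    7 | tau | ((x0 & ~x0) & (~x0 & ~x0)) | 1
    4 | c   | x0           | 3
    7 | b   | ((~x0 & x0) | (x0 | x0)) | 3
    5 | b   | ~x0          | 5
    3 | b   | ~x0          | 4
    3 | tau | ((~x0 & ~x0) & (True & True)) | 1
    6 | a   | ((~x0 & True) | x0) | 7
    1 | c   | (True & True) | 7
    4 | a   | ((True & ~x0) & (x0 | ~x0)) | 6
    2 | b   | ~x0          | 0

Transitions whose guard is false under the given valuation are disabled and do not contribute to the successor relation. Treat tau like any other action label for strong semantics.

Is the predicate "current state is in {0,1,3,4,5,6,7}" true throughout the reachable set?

Safe = {0,1,3,4,5,6,7}
Reachable = {0,2}
  0: safe
  2: ✗ unsafe
counterexample path to 2: c

Answer: INVARIANT VIOLATED at state 2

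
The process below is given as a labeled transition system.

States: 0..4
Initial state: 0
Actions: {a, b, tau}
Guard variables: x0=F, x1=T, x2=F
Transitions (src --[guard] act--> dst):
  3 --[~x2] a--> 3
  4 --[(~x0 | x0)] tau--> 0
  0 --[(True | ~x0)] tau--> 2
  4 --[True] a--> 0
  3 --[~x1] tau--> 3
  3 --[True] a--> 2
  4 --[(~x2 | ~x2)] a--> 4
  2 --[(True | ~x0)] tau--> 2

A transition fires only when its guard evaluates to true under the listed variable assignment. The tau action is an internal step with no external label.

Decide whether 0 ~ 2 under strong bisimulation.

Answer: BISIMILAR

Trace:
Compute ~ classes (split until stable):
  P[0] = {{0,1,2,3,4}}
  P[1] = {{0,2},{1},{3},{4}}
Fixed point at round 2; 4 class(es).
class of 0: {0,2}; class of 2: {0,2}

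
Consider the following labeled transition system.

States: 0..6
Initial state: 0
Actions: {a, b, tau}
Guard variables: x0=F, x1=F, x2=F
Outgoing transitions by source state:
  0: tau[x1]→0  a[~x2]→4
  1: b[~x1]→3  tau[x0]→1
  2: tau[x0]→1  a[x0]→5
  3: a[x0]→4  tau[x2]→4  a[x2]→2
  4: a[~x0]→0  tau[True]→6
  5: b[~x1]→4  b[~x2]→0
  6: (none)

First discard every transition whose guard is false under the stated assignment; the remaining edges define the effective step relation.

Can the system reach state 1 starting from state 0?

Answer: UNREACHABLE

Analysis:
6 transition(s) survive guard evaluation.
depth 0: {0}
depth 1: {4}  now seen {0,4}
depth 2: {6}  now seen {0,4,6}
Reach set: {0,4,6}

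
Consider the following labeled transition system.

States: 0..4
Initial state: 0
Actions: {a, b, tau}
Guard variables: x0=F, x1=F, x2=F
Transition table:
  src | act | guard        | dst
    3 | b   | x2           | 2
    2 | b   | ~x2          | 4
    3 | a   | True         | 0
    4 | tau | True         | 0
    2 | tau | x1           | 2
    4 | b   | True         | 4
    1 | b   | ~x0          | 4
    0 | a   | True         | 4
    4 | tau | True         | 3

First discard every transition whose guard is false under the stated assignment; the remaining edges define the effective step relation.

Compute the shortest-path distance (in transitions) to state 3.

BFS to 3:
  depth 0: {0}
  depth 1: {4}
  depth 2: {3}
depth(3)=2, e.g. a·tau

Answer: 2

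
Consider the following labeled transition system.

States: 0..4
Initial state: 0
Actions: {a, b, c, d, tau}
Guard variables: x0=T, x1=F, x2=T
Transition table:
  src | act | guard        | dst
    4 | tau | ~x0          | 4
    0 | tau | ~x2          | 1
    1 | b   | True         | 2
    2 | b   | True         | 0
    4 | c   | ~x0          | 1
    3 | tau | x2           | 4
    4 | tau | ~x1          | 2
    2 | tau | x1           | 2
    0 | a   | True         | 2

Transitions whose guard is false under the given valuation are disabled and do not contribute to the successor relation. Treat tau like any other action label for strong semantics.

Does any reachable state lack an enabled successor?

Reachable = {0,2}
  0: a→2  [deg 1]
  2: b→0  [deg 1]

Answer: DEADLOCK-FREE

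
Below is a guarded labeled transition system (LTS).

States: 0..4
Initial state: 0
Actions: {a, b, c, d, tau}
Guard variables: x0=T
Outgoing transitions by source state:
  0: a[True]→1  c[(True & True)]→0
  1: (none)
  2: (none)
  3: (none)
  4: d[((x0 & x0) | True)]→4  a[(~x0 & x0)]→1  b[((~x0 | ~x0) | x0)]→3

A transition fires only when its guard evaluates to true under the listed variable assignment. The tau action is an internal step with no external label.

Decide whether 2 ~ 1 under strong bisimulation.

Bisimulation quotient by refinement:
  π0 = {{0,1,2,3,4}}
  π1 = {{0},{1,2,3},{4}}
Fixed point at round 2; 3 class(es).
[2]={1,2,3}  [1]={1,2,3}

Answer: BISIMILAR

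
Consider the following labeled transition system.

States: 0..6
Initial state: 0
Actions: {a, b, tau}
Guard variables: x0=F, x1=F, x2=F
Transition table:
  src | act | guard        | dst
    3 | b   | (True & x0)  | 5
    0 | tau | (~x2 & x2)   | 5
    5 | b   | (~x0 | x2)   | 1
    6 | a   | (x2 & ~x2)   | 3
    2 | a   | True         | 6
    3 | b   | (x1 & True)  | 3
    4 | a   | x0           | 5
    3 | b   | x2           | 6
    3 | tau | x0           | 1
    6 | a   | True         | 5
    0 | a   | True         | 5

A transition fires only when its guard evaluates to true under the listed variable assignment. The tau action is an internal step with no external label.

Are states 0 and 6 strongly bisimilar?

Compute ~ classes (split until stable):
  P[0] = {{0,1,2,3,4,5,6}}
  P[1] = {{0,2,6},{1,3,4},{5}}
  P[2] = {{0,6},{1,3,4},{2},{5}}
stable after 3 split(s): 4 block(s)
[0]={0,6}  [6]={0,6}

Answer: BISIMILAR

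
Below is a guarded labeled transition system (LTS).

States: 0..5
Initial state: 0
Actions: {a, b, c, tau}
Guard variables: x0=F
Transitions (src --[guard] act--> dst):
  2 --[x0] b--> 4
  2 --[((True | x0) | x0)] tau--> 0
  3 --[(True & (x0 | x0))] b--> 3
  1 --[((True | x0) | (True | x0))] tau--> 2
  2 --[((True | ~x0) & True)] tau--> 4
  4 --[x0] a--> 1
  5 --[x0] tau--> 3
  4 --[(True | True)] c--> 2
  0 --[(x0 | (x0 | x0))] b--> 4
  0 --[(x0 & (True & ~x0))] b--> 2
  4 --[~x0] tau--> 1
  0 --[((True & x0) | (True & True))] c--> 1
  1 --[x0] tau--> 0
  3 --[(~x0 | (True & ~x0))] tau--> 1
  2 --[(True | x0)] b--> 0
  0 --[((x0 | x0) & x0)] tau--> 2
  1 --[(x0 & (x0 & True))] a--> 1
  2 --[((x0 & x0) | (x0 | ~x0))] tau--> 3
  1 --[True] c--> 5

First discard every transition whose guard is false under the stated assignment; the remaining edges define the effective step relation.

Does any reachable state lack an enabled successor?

Answer: DEADLOCK at state 5

Working:
Reach set: {0,1,2,3,4,5}
  0: c→1  [1 out]
  1: c→5  tau→2  [2 out]
  2: b→0  tau→0  tau→3  tau→4  [4 out]
  3: tau→1  [1 out]
  4: c→2  tau→1  [2 out]
  5: ∅  [STUCK]
trace reaching 5: c·c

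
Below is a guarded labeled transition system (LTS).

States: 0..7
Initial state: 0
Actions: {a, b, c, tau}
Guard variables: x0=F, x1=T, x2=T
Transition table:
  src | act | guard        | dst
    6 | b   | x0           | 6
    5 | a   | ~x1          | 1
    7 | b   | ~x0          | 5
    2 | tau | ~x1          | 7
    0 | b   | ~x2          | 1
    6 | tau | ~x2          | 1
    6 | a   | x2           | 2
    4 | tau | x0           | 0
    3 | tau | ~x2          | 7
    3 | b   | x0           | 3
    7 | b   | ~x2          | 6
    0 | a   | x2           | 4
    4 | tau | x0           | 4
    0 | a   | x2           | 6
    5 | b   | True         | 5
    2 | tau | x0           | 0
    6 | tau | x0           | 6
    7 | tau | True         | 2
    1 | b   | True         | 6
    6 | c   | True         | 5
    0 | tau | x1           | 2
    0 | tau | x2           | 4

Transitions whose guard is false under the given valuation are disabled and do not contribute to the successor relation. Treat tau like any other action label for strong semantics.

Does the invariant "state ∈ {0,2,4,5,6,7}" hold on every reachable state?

Answer: INVARIANT HOLDS

Working:
Inv-set: {0,2,4,5,6,7}
Reach set: {0,2,4,5,6}
  0: ok
  2: ok
  4: ok
  5: ok
  6: ok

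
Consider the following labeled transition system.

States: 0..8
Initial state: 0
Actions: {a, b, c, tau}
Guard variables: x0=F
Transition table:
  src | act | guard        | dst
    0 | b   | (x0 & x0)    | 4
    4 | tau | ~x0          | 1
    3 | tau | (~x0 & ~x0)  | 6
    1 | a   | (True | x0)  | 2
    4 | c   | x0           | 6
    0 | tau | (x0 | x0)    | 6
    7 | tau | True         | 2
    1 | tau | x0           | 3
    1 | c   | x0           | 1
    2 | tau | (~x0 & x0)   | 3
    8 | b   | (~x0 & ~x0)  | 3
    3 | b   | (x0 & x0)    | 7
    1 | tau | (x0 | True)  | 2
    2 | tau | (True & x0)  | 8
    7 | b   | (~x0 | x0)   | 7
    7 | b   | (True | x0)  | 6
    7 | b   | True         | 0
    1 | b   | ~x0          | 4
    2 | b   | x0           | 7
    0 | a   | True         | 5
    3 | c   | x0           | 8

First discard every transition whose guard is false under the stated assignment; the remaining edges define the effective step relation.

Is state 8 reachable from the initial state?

Guard filter leaves 11 enabled edge(s).
Layer 0: {0}
Layer 1: {5}  now seen {0,5}
Reach set: {0,5}

Answer: UNREACHABLE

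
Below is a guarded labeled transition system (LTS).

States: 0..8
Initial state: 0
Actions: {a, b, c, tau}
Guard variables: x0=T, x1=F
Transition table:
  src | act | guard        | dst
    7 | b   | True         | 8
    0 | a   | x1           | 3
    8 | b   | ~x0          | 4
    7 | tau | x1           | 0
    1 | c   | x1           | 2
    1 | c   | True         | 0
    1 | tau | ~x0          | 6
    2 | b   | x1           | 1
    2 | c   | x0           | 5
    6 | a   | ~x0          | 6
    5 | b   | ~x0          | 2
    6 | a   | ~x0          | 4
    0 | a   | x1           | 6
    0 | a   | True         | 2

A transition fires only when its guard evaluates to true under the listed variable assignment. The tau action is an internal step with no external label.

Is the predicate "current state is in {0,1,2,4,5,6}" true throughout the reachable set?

Safe = {0,1,2,4,5,6}
Reachable = {0,2,5}
  0: safe
  2: safe
  5: safe

Answer: INVARIANT HOLDS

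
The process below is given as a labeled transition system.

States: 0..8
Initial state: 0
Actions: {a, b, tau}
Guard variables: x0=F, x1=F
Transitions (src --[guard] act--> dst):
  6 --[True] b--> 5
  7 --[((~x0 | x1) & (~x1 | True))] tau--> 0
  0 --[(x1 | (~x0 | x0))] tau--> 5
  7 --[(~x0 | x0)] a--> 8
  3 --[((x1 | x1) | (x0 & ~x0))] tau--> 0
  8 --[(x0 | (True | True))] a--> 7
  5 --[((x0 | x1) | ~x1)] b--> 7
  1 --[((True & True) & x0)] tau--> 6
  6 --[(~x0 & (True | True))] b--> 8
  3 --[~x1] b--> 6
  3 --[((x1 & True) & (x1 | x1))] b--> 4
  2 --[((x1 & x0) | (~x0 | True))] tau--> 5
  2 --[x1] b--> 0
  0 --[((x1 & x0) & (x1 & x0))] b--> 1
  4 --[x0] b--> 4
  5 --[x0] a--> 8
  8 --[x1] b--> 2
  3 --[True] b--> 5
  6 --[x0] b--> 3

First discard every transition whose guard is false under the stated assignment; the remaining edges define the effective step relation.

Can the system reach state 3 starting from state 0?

Guard filter leaves 10 enabled edge(s).
L0 = {0}
L1 = {5}  cumulative {0,5}
L2 = {7}  cumulative {0,5,7}
L3 = {8}  cumulative {0,5,7,8}
Reach set: {0,5,7,8}

Answer: UNREACHABLE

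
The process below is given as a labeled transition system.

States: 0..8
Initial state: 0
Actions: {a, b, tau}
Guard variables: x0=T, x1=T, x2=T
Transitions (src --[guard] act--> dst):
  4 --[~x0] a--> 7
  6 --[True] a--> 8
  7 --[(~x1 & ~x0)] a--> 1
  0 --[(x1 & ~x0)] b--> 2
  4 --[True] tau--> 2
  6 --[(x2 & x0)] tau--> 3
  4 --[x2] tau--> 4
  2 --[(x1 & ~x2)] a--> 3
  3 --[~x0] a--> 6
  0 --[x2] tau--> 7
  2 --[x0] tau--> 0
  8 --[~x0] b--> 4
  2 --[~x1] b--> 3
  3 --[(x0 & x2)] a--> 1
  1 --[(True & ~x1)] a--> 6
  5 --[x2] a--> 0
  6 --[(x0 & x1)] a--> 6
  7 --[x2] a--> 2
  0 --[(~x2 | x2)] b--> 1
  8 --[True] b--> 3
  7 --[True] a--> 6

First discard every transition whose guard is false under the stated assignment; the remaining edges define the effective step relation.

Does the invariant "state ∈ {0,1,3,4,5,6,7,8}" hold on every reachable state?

Answer: INVARIANT VIOLATED at state 2

Working:
Safe = {0,1,3,4,5,6,7,8}
R = {0,1,2,3,6,7,8}
  0: ok
  1: ok
  2: VIOLATES
  3: ok
  6: ok
  7: ok
  8: ok
reach 2 via tau·a — violates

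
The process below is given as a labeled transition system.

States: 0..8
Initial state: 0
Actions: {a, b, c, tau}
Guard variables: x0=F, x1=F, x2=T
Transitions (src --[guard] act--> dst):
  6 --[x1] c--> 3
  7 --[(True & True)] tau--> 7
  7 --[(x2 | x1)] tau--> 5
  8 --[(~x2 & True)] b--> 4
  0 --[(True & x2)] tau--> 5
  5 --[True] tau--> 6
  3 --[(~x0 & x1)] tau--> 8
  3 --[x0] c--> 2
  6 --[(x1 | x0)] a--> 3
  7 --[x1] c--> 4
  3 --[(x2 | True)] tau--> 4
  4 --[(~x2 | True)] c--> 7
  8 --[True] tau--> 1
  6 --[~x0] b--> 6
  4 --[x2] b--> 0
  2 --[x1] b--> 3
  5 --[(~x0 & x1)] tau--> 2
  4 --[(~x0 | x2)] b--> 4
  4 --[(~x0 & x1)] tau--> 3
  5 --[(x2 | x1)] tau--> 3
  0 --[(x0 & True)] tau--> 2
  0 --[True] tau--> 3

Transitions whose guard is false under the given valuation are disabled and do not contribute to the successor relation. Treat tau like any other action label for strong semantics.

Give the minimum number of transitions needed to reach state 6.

Layered search for 6:
  Layer 0: {0}
  Layer 1: {3,5}
  Layer 2: {4,6}
first hit 6 at d=2 via tau·tau

Answer: 2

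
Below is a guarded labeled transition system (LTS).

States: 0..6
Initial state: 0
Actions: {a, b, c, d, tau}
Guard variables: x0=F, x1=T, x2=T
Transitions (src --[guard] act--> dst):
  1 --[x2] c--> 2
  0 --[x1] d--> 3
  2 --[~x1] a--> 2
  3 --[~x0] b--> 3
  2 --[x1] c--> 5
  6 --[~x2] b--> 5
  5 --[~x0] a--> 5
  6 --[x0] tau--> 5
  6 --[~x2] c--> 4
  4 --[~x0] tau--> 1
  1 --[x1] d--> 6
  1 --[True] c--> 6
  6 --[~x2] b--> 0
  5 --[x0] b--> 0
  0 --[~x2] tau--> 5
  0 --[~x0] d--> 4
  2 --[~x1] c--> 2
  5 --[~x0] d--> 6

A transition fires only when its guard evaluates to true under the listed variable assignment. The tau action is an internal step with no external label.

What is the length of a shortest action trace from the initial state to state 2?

BFS to 2:
  L0 = {0}
  L1 = {3,4}
  L2 = {1}
  L3 = {2,6}
2 enters at depth 3; path d·tau·c

Answer: 3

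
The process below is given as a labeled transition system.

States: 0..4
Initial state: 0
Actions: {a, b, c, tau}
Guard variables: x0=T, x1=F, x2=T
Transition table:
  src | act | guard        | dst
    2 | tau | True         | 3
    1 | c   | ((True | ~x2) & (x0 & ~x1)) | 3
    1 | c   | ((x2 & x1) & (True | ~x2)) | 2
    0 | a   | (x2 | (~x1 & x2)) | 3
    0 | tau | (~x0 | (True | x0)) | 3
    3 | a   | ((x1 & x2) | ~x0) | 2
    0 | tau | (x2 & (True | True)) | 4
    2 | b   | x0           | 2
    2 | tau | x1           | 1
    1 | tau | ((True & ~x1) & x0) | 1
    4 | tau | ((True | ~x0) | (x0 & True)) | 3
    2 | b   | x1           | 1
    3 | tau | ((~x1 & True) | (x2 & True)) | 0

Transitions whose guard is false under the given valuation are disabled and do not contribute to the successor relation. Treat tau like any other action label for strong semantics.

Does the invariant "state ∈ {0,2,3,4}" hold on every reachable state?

Allowed set {0,2,3,4}
Reach set: {0,3,4}
  0: safe
  3: safe
  4: safe

Answer: INVARIANT HOLDS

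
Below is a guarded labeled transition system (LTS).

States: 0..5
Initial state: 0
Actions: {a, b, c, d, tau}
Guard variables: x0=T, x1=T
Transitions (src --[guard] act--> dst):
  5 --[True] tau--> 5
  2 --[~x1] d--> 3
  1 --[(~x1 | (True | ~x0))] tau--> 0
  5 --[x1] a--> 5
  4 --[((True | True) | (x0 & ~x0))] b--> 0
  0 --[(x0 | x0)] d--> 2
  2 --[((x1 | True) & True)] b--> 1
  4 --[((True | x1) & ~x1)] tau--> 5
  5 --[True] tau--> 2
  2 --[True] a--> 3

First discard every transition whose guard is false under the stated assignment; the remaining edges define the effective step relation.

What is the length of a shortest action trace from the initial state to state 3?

Answer: 2

Working:
Layered search for 3:
  Layer 0: {0}
  Layer 1: {2}
  Layer 2: {1,3}
depth(3)=2, e.g. d·a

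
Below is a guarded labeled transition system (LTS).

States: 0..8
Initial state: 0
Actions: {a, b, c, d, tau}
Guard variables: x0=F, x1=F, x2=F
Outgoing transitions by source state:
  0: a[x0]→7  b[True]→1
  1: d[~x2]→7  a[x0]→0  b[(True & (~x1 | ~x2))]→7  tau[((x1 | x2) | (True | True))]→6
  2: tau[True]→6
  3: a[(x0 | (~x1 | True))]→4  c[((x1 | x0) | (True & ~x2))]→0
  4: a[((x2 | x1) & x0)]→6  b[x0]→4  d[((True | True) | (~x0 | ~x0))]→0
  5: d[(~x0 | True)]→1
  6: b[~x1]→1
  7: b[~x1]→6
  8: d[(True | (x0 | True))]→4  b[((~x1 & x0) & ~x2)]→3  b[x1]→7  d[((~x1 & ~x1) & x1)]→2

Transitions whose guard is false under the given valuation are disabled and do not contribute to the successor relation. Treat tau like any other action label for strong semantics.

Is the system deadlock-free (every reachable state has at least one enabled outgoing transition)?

Reach set: {0,1,6,7}
  0: b→1  [1 out]
  1: b→7  d→7  tau→6  [3 out]
  6: b→1  [1 out]
  7: b→6  [1 out]

Answer: DEADLOCK-FREE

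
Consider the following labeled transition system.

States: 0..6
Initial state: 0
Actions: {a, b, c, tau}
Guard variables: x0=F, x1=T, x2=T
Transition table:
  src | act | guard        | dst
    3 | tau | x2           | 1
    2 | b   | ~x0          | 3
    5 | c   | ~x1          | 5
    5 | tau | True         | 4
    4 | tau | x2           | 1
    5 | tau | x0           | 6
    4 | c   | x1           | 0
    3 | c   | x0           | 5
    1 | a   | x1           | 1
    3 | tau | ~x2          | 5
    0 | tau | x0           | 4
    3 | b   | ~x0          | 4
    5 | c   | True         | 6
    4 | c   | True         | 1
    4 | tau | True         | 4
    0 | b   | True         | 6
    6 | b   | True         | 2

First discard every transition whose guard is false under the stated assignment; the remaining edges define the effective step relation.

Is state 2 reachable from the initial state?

Answer: REACHABLE

Working:
12 transition(s) survive guard evaluation.
depth 0: {0}
depth 1: {6}  cumulative {0,6}
depth 2: {2}  cumulative {0,2,6}
depth 3: {3}  cumulative {0,2,3,6}
depth 4: {1,4}  cumulative {0,1,2,3,4,6}
R = {0,1,2,3,4,6}
witness 2: b·b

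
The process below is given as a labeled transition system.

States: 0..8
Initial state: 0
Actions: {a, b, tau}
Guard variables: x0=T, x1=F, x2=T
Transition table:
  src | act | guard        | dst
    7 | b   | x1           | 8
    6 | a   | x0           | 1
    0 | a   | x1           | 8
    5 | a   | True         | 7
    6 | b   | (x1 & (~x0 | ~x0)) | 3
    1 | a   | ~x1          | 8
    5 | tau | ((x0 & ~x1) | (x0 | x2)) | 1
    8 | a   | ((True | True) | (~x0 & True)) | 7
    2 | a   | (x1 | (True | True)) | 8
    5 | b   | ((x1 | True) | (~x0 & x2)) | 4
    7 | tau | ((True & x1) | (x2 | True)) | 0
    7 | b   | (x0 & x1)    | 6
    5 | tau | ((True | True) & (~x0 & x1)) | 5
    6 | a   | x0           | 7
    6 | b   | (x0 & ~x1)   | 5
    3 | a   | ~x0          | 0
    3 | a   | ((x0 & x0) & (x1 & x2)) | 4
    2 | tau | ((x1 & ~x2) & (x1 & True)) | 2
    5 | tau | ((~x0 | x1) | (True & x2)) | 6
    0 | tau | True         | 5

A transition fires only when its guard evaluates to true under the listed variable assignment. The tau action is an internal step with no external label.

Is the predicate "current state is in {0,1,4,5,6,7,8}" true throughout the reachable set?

Answer: INVARIANT HOLDS

Working:
Inv-set: {0,1,4,5,6,7,8}
Reach set: {0,1,4,5,6,7,8}
  0: ✓
  1: ✓
  4: ✓
  5: ✓
  6: ✓
  7: ✓
  8: ✓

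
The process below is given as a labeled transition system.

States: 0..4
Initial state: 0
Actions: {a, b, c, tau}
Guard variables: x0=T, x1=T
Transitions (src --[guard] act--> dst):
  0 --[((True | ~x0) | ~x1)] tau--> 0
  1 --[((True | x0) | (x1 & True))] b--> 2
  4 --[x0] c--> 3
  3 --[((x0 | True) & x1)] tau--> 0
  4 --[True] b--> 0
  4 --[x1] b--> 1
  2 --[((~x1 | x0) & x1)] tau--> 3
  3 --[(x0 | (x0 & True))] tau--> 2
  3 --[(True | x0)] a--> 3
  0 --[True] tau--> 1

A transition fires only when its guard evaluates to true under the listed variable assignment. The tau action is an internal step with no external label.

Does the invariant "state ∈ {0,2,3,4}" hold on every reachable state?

Safe = {0,2,3,4}
Reach set: {0,1,2,3}
  0: ok
  1: outside
  2: ok
  3: ok
reach 1 via tau — violates

Answer: INVARIANT VIOLATED at state 1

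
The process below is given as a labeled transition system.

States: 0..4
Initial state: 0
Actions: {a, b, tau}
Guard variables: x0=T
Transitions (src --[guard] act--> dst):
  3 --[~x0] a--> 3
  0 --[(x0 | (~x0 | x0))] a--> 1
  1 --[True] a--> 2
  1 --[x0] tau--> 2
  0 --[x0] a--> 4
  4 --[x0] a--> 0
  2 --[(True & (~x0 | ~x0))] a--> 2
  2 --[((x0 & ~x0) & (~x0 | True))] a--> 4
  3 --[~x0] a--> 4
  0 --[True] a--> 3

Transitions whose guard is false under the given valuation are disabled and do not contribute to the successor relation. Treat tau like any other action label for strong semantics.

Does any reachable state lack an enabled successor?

Answer: DEADLOCK at state 2

Trace:
R = {0,1,2,3,4}
  0: a→1  a→3  a→4  [3 out]
  1: a→2  tau→2  [2 out]
  2: ∅  [deadlock]
  3: ∅  [deadlock]
  4: a→0  [1 out]
Path to 2: a·a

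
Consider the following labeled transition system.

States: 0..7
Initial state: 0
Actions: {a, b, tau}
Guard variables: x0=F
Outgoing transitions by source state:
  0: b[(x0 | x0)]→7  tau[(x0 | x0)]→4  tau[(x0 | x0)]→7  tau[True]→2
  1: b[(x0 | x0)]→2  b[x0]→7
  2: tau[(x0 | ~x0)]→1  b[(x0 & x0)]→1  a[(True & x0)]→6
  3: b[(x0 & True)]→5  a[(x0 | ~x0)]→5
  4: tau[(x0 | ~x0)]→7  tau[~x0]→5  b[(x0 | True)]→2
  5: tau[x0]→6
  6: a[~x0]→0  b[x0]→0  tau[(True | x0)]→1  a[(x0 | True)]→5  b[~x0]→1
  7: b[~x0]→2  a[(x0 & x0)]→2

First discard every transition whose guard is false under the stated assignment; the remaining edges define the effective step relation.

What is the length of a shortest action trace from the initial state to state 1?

Answer: 2

Analysis:
Breadth-first toward 1:
  L0 = {0}
  L1 = {2}
  L2 = {1}
1 enters at depth 2; path tau·tau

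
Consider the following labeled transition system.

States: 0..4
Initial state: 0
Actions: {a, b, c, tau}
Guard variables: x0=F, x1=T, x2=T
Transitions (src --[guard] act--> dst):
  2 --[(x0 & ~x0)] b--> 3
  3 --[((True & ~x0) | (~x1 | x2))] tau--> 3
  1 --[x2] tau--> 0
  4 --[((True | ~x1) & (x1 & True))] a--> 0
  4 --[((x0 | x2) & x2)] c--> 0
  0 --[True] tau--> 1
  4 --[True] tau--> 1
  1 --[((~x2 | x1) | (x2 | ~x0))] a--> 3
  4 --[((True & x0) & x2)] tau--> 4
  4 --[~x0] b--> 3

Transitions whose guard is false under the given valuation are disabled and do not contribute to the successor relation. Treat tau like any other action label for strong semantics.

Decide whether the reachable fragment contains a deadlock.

Answer: DEADLOCK-FREE

Trace:
Reachable = {0,1,3}
  0: tau→1  [deg 1]
  1: a→3  tau→0  [deg 2]
  3: tau→3  [deg 1]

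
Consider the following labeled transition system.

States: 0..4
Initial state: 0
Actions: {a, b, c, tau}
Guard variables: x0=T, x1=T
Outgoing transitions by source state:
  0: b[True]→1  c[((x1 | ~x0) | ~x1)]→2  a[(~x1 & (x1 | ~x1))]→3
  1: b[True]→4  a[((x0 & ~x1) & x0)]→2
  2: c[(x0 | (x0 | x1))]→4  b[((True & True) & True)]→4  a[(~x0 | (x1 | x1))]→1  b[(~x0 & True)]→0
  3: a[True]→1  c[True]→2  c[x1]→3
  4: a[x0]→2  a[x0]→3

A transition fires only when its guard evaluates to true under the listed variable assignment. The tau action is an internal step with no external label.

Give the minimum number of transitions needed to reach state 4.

Answer: 2

Trace:
Layered search for 4:
  L0 = {0}
  L1 = {1,2}
  L2 = {4}
4 enters at depth 2; path b·b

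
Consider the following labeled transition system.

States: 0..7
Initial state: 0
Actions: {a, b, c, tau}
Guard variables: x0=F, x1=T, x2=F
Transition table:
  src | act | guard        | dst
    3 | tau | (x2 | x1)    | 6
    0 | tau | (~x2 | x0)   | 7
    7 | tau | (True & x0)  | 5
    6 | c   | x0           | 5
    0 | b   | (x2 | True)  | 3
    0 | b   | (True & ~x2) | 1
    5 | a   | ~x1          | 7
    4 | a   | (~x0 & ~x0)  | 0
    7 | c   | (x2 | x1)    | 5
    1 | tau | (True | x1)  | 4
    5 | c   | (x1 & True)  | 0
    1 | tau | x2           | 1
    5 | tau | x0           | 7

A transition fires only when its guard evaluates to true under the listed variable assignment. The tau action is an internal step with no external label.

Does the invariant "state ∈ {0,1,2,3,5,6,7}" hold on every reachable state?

Safe = {0,1,2,3,5,6,7}
R = {0,1,3,4,5,6,7}
  0: ✓
  1: ✓
  3: ✓
  4: outside
  5: ✓
  6: ✓
  7: ✓
counterexample path to 4: b·tau

Answer: INVARIANT VIOLATED at state 4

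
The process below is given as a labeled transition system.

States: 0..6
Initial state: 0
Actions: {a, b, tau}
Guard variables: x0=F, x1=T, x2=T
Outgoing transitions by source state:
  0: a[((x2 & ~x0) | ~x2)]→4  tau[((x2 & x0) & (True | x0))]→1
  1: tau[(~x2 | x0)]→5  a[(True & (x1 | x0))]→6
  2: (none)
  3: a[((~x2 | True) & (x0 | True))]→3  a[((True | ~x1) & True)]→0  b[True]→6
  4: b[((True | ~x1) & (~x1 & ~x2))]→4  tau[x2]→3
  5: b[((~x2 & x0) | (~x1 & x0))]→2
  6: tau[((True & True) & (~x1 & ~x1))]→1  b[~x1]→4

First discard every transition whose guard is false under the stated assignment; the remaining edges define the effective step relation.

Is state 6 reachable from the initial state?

Answer: REACHABLE

Working:
6 transition(s) survive guard evaluation.
depth 0: {0}
depth 1: {4}  cumulative {0,4}
depth 2: {3}  cumulative {0,3,4}
depth 3: {6}  cumulative {0,3,4,6}
Reach set: {0,3,4,6}
Path to 6: a·tau·b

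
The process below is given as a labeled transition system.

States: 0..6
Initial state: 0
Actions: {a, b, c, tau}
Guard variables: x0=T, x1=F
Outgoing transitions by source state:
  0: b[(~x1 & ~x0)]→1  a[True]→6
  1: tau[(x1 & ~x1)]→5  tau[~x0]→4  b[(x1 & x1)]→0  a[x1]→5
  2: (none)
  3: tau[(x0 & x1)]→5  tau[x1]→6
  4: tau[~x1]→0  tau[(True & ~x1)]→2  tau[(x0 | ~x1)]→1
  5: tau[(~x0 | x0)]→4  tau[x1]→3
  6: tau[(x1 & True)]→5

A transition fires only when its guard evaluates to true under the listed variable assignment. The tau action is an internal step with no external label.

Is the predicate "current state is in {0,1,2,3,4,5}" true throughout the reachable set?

Answer: INVARIANT VIOLATED at state 6

Analysis:
Safe = {0,1,2,3,4,5}
R = {0,6}
  0: ok
  6: ✗ unsafe
counterexample path to 6: a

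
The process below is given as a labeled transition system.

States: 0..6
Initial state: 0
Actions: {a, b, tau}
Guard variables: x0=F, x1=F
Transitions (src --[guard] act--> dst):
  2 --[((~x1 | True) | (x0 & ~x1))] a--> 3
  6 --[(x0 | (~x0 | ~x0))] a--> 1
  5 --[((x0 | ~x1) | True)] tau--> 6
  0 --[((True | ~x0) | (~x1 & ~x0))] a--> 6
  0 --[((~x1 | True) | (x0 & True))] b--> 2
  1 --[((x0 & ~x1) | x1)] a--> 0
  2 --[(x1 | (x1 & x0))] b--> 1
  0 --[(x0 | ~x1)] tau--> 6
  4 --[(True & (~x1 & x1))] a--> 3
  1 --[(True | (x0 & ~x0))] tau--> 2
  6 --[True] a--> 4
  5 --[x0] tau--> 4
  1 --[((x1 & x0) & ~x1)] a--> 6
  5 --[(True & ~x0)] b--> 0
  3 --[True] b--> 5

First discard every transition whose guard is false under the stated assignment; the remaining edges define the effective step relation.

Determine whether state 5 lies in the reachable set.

10 transition(s) survive guard evaluation.
Layer 0: {0}
Layer 1: {2,6}  cumulative {0,2,6}
Layer 2: {1,3,4}  cumulative {0,1,2,3,4,6}
Layer 3: {5}  cumulative {0,1,2,3,4,5,6}
Reachable = {0,1,2,3,4,5,6}
witness 5: b·a·b

Answer: REACHABLE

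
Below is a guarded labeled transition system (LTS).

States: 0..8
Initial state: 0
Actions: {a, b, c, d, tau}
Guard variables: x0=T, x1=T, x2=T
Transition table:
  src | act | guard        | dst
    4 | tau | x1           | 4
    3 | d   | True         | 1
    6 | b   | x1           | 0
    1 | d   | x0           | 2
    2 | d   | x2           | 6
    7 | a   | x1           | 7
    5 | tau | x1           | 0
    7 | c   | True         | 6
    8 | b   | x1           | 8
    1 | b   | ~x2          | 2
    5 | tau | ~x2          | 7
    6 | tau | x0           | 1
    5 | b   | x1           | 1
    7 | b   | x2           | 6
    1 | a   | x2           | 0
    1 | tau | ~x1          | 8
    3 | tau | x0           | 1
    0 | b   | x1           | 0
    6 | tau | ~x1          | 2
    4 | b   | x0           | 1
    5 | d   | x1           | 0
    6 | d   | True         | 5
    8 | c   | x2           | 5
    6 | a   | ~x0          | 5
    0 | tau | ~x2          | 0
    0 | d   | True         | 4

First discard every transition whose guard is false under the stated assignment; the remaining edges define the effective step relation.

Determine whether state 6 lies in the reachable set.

Answer: REACHABLE

Working:
After dropping false guards: 20 live edges.
L0 = {0}
L1 = {4}  now seen {0,4}
L2 = {1}  now seen {0,1,4}
L3 = {2}  now seen {0,1,2,4}
L4 = {6}  now seen {0,1,2,4,6}
L5 = {5}  now seen {0,1,2,4,5,6}
Reach set: {0,1,2,4,5,6}
Path to 6: d·b·d·d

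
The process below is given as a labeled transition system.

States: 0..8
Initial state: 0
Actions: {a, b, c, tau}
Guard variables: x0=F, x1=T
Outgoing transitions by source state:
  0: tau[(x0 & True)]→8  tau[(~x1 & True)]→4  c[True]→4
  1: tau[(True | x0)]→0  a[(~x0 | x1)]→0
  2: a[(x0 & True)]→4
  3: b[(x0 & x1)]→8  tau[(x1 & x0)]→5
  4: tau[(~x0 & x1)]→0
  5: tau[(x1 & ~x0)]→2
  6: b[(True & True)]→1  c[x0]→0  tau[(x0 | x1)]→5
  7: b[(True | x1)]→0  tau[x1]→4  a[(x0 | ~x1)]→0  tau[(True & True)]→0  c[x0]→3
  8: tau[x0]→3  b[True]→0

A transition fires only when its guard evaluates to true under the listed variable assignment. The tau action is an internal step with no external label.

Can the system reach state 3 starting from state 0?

Guard filter leaves 11 enabled edge(s).
depth 0: {0}
depth 1: {4}  cumulative {0,4}
Reach set: {0,4}

Answer: UNREACHABLE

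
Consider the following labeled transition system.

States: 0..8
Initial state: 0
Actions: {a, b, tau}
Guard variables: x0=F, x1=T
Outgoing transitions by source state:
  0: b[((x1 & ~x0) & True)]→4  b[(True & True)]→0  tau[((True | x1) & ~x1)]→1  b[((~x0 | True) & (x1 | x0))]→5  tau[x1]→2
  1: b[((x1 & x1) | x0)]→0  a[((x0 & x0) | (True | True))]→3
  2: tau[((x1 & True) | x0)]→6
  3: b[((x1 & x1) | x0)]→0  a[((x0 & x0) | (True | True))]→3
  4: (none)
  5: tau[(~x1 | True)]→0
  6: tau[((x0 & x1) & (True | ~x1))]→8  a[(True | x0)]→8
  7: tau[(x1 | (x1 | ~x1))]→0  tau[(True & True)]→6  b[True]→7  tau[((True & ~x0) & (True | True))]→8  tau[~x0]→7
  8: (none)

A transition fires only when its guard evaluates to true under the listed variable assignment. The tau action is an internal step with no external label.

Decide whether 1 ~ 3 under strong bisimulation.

Answer: BISIMILAR

Analysis:
Compute ~ classes (split until stable):
  π0 = {{0,1,2,3,4,5,6,7,8}}
  π1 = {{0,7},{1,3},{2,5},{4,8},{6}}
  π2 = {{0},{1,3},{2},{4,8},{5},{6},{7}}
7 equivalence class(es) (converged in 3)
1∈{1,3}, 3∈{1,3}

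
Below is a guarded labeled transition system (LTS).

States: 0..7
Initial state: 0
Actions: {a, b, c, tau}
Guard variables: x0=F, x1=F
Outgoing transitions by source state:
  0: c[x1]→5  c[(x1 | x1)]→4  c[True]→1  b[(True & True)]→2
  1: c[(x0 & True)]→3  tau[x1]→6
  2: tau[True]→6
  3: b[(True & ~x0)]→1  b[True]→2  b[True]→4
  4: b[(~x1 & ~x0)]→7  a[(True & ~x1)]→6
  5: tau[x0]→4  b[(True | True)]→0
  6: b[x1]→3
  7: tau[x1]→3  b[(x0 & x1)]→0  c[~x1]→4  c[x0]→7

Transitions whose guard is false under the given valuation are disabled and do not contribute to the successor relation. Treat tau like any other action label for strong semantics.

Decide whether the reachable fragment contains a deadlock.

Answer: DEADLOCK at state 1

Working:
R = {0,1,2,6}
  0: b→2  c→1  [2 exit(s)]
  1: ∅  [no exit]
  2: tau→6  [1 exit(s)]
  6: ∅  [no exit]
witness 1: c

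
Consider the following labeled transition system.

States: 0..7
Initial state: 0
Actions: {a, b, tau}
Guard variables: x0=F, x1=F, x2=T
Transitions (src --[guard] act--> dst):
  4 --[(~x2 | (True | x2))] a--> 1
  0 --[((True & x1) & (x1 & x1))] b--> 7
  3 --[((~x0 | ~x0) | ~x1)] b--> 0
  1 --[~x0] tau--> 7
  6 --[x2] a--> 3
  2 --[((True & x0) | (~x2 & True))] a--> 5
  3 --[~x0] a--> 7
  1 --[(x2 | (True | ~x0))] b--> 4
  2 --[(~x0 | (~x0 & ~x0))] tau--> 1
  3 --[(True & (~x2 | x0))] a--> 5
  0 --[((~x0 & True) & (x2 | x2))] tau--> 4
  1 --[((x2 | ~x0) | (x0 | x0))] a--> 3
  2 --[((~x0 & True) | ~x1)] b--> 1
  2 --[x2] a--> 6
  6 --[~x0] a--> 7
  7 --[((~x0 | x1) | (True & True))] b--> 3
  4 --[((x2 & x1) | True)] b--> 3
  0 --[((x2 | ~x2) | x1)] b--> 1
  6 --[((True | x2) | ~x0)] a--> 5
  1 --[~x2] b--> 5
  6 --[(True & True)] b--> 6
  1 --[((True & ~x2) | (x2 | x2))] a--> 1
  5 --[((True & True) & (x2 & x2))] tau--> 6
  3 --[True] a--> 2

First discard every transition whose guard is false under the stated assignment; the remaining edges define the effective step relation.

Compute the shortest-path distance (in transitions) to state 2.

Answer: 3

Analysis:
Layered search for 2:
  depth 0: {0}
  depth 1: {1,4}
  depth 2: {3,7}
  depth 3: {2}
depth(2)=3, e.g. b·a·a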